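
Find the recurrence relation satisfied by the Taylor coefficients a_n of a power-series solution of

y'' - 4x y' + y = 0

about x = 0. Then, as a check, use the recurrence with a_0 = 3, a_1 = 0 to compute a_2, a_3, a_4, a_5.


Substitute y = sum_n a_n x^n.
y''(x) has coefficient (n+2)(n+1) a_{n+2} at x^n;
-4 x y'(x) has coefficient -4 n a_n at x^n (shift);
y(x) has coefficient 1 a_n at x^n.
Matching x^n: (n+2)(n+1) a_{n+2} + (-4n + 1) a_n = 0.
Thus a_{n+2} = (4n - 1) / ((n+1)(n+2)) * a_n.

Check with a_0 = 3, a_1 = 0 (apply the recurrence for n = 0, 1, 2, 3): a_0 = 3, a_1 = 0, a_2 = -3/2, a_3 = 0, a_4 = -7/8, a_5 = 0.

a_(n+2) = (4n - 1) / ((n+1)(n+2)) * a_n; check: a_0 = 3, a_1 = 0, a_2 = -3/2, a_3 = 0, a_4 = -7/8, a_5 = 0


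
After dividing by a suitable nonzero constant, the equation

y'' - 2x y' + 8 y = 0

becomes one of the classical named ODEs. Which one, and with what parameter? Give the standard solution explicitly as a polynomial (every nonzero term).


The equation is already in a standard form:  y'' - 2x y' + 8 y = 0.
This matches the Hermite equation y'' - 2x y' + 2n y = 0 with 2n = 8, so n = 4; the polynomial solution is H_4(x).
With y = sum_k a_k x^k, matching x^k gives (k+2)(k+1) a_{k+2} = 2(k - n) a_k = 2(k - 4) a_k. The right side vanishes at k = 4, so the series with the parity of 4 terminates at degree 4.
Standard normalization: leading coefficient of H_n is 2^n, so a_4 = 2^4 = 16. Work downward with a_k = (k+1)(k+2) a_{k+2} / (2(k - n)):
  a_2 = (3)(4)(16) / (2(2 - 4)) = 192/(-4) = -48
  a_0 = (1)(2)(-48) / (2(0 - 4)) = -96/(-8) = 12
Hence H_4(x) = 16 x^4 - 48 x^2 + 12.

H_4(x); series = 16 x^4 - 48 x^2 + 12


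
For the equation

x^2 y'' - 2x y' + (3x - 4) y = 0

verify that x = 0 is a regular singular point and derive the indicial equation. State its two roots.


Divide by x^2 to reach normal form y'' + P_1(x) y' + P_2(x) y = 0 with P_1(x) = -2/x and P_2(x) = 3/x - 4/x^2.
x = 0 is a singular point because the y'-coefficient -2/x has a pole at x = 0 and the y-coefficient 3/x - 4/x^2 has a pole at x = 0.
It is a regular singular point because x P_1(x) = p(x) = -2 and x^2 P_2(x) = q(x) = 3x - 4 are polynomials, hence analytic at x = 0.
p(0) = -2,  q(0) = -4.
Indicial equation: r(r-1) + p(0) r + q(0) = 0, i.e. r^2 + (p(0) - 1) r + q(0) = 0, i.e. r^2 - 3 r - 4 = 0.
Discriminant: (-3)^2 - 4(-4) = 25, so r = (3 ± 5)/2.
Solving: r_1 = 4, r_2 = -1.

indicial: r^2 - 3 r - 4 = 0; roots r_1 = 4, r_2 = -1


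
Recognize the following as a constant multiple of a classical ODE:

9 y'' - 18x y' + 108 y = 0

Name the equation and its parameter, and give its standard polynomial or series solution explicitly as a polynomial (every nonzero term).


All three coefficients share the factor 9; dividing through by 9 gives  y'' - 2x y' + 12 y = 0.
This matches the Hermite equation y'' - 2x y' + 2n y = 0 with 2n = 12, so n = 6; the polynomial solution is H_6(x).
With y = sum_k a_k x^k, matching x^k gives (k+2)(k+1) a_{k+2} = 2(k - n) a_k = 2(k - 6) a_k. The right side vanishes at k = 6, so the series with the parity of 6 terminates at degree 6.
Standard normalization: leading coefficient of H_n is 2^n, so a_6 = 2^6 = 64. Work downward with a_k = (k+1)(k+2) a_{k+2} / (2(k - n)):
  a_4 = (5)(6)(64) / (2(4 - 6)) = 1920/(-4) = -480
  a_2 = (3)(4)(-480) / (2(2 - 6)) = -5760/(-8) = 720
  a_0 = (1)(2)(720) / (2(0 - 6)) = 1440/(-12) = -120
Hence H_6(x) = 64 x^6 - 480 x^4 + 720 x^2 - 120.

H_6(x); series = 64 x^6 - 480 x^4 + 720 x^2 - 120


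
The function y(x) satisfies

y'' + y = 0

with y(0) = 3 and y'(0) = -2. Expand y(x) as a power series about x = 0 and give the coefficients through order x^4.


Ansatz: y(x) = sum_{n>=0} a_n x^n, so y'(x) = sum_{n>=1} n a_n x^(n-1) and y''(x) = sum_{n>=2} n(n-1) a_n x^(n-2).
Substitute into P(x) y'' + Q(x) y' + R(x) y = 0 with P(x) = 1, Q(x) = 0, R(x) = 1, and match powers of x.
Initial conditions: a_0 = 3, a_1 = -2.
Setting the coefficient of each power of x to zero and solving order by order (substituting the coefficients already found):
  x^0: 2 a_2 + a_0 = 0  ->  2 a_2 = -a_0 = -3  ->  a_2 = -3/2
  x^1: 6 a_3 + a_1 = 0  ->  6 a_3 = -a_1 = 2  ->  a_3 = 1/3
  x^2: 12 a_4 + a_2 = 0  ->  12 a_4 = -a_2 = 3/2  ->  a_4 = 1/8
Truncated series: y(x) = 3 - 2 x - (3/2) x^2 + (1/3) x^3 + (1/8) x^4 + O(x^5).

a_0 = 3; a_1 = -2; a_2 = -3/2; a_3 = 1/3; a_4 = 1/8


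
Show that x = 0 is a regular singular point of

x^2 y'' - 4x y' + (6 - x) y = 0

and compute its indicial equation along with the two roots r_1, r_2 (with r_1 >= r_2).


Divide by x^2 to reach normal form y'' + P_1(x) y' + P_2(x) y = 0 with P_1(x) = -4/x and P_2(x) = -1/x + 6/x^2.
x = 0 is a singular point because the y'-coefficient -4/x has a pole at x = 0 and the y-coefficient -1/x + 6/x^2 has a pole at x = 0.
It is a regular singular point because x P_1(x) = p(x) = -4 and x^2 P_2(x) = q(x) = 6 - x are polynomials, hence analytic at x = 0.
p(0) = -4,  q(0) = 6.
Indicial equation: r(r-1) + p(0) r + q(0) = 0, i.e. r^2 + (p(0) - 1) r + q(0) = 0, i.e. r^2 - 5 r + 6 = 0.
Discriminant: (-5)^2 - 4(6) = 1, so r = (5 ± 1)/2.
Solving: r_1 = 3, r_2 = 2.

indicial: r^2 - 5 r + 6 = 0; roots r_1 = 3, r_2 = 2


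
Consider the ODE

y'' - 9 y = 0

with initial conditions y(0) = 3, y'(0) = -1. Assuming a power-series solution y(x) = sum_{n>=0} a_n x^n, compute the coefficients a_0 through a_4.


Ansatz: y(x) = sum_{n>=0} a_n x^n, so y'(x) = sum_{n>=1} n a_n x^(n-1) and y''(x) = sum_{n>=2} n(n-1) a_n x^(n-2).
Substitute into P(x) y'' + Q(x) y' + R(x) y = 0 with P(x) = 1, Q(x) = 0, R(x) = -9, and match powers of x.
Initial conditions: a_0 = 3, a_1 = -1.
Setting the coefficient of each power of x to zero and solving order by order (substituting the coefficients already found):
  x^0: 2 a_2 - 9 a_0 = 0  ->  2 a_2 = 9 a_0 = 27  ->  a_2 = 27/2
  x^1: 6 a_3 - 9 a_1 = 0  ->  6 a_3 = 9 a_1 = -9  ->  a_3 = -3/2
  x^2: 12 a_4 - 9 a_2 = 0  ->  12 a_4 = 9 a_2 = 243/2  ->  a_4 = 81/8
Truncated series: y(x) = 3 - x + (27/2) x^2 - (3/2) x^3 + (81/8) x^4 + O(x^5).

a_0 = 3; a_1 = -1; a_2 = 27/2; a_3 = -3/2; a_4 = 81/8


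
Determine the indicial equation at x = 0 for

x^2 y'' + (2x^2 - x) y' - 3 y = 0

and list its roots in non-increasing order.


Divide by x^2 to reach normal form y'' + P_1(x) y' + P_2(x) y = 0 with P_1(x) = 2 - 1/x and P_2(x) = -3/x^2.
x = 0 is a singular point because the y'-coefficient 2 - 1/x has a pole at x = 0 and the y-coefficient -3/x^2 has a pole at x = 0.
It is a regular singular point because x P_1(x) = p(x) = 2x - 1 and x^2 P_2(x) = q(x) = -3 are polynomials, hence analytic at x = 0.
p(0) = -1,  q(0) = -3.
Indicial equation: r(r-1) + p(0) r + q(0) = 0, i.e. r^2 + (p(0) - 1) r + q(0) = 0, i.e. r^2 - 2 r - 3 = 0.
Discriminant: (-2)^2 - 4(-3) = 16, so r = (2 ± 4)/2.
Solving: r_1 = 3, r_2 = -1.

indicial: r^2 - 2 r - 3 = 0; roots r_1 = 3, r_2 = -1


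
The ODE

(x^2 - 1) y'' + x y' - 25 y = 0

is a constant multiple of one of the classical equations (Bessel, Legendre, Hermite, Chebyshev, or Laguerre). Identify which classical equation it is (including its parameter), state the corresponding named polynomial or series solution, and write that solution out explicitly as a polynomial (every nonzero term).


All three coefficients share the factor -1; dividing through by -1 gives  (1 - x^2) y'' - x y' + 25 y = 0.
This matches the Chebyshev equation (1 - x^2) y'' - x y' + n^2 y = 0 (note the -x y' term, not -2x y') with n^2 = 25, so n = 5; the polynomial solution is T_5(x).
With y = sum_k a_k x^k, matching x^k gives (k+2)(k+1) a_{k+2} = (k^2 - n^2) a_k = (k - 5)(k + 5) a_k. The right side vanishes at k = 5, so the series with the parity of 5 terminates at degree 5.
Standard normalization: leading coefficient of T_n is 2^(n-1), so a_5 = 2^4 = 16. Work downward with a_k = (k+1)(k+2) a_{k+2} / ((k - 5)(k + 5)):
  a_3 = (4)(5)(16) / ((3 - 5)(3 + 5)) = 320/(-16) = -20
  a_1 = (2)(3)(-20) / ((1 - 5)(1 + 5)) = -120/(-24) = 5
Hence T_5(x) = 16 x^5 - 20 x^3 + 5 x.

T_5(x); series = 16 x^5 - 20 x^3 + 5 x


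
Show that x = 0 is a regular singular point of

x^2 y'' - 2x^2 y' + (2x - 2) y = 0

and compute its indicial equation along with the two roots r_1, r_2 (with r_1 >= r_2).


Divide by x^2 to reach normal form y'' + P_1(x) y' + P_2(x) y = 0 with P_1(x) = -2 and P_2(x) = 2/x - 2/x^2.
x = 0 is a singular point because the y-coefficient 2/x - 2/x^2 has a pole at x = 0.
It is a regular singular point because x P_1(x) = p(x) = -2x and x^2 P_2(x) = q(x) = 2x - 2 are polynomials, hence analytic at x = 0.
p(0) = 0,  q(0) = -2.
Indicial equation: r(r-1) + p(0) r + q(0) = 0, i.e. r^2 + (p(0) - 1) r + q(0) = 0, i.e. r^2 - 1 r - 2 = 0.
Discriminant: (-1)^2 - 4(-2) = 9, so r = (1 ± 3)/2.
Solving: r_1 = 2, r_2 = -1.

indicial: r^2 - 1 r - 2 = 0; roots r_1 = 2, r_2 = -1


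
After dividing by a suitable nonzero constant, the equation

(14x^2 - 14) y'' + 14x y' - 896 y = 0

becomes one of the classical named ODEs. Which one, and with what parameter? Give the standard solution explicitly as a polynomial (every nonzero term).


All three coefficients share the factor -14; dividing through by -14 gives  (1 - x^2) y'' - x y' + 64 y = 0.
This matches the Chebyshev equation (1 - x^2) y'' - x y' + n^2 y = 0 (note the -x y' term, not -2x y') with n^2 = 64, so n = 8; the polynomial solution is T_8(x).
With y = sum_k a_k x^k, matching x^k gives (k+2)(k+1) a_{k+2} = (k^2 - n^2) a_k = (k - 8)(k + 8) a_k. The right side vanishes at k = 8, so the series with the parity of 8 terminates at degree 8.
Standard normalization: leading coefficient of T_n is 2^(n-1), so a_8 = 2^7 = 128. Work downward with a_k = (k+1)(k+2) a_{k+2} / ((k - 8)(k + 8)):
  a_6 = (7)(8)(128) / ((6 - 8)(6 + 8)) = 7168/(-28) = -256
  a_4 = (5)(6)(-256) / ((4 - 8)(4 + 8)) = -7680/(-48) = 160
  a_2 = (3)(4)(160) / ((2 - 8)(2 + 8)) = 1920/(-60) = -32
  a_0 = (1)(2)(-32) / ((0 - 8)(0 + 8)) = -64/(-64) = 1
Hence T_8(x) = 128 x^8 - 256 x^6 + 160 x^4 - 32 x^2 + 1.

T_8(x); series = 128 x^8 - 256 x^6 + 160 x^4 - 32 x^2 + 1


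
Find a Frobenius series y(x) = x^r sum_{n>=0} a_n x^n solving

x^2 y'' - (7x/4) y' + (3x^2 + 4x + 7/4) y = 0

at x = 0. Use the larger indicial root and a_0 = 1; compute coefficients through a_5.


Write in Frobenius form y'' + (p(x)/x) y' + (q(x)/x^2) y = 0:
  p(x) = -7/4,  q(x) = 3x^2 + 4x + 7/4.
Indicial equation: r(r-1) + (-7/4) r + (7/4) = 0 -> roots r_1 = 7/4, r_2 = 1.
Take r = r_1 = 7/4. Let y(x) = x^r sum_{n>=0} a_n x^n with a_0 = 1.
Substitute y = x^r sum a_n x^n and match x^{r+n}. The recurrence is
  D(n) a_n + 4 a_{n-1} + 3 a_{n-2} = 0,  where D(n) = (r+n)(r+n-1) + (-7/4)(r+n) + (7/4).
  a_n = [-4 a_{n-1} - 3 a_{n-2}] / D(n).
Since the indicial polynomial factors as (r - r_1)(r - r_2), D(n) = (r_1 + n - r_1)(r_1 + n - r_2) = n(n + 3/4).
Evaluating step by step (a_0 = 1):
  n = 1: D(1) = 1(1 + 3/4) = 7/4; numerator = -4(1) = -4; a_1 = (-4)/(7/4) = -16/7
  n = 2: D(2) = 2(2 + 3/4) = 11/2; numerator = -4(-16/7) - 3(1) = 43/7; a_2 = (43/7)/(11/2) = 86/77
  n = 3: D(3) = 3(3 + 3/4) = 45/4; numerator = -4(86/77) - 3(-16/7) = 184/77; a_3 = (184/77)/(45/4) = 736/3465
  n = 4: D(4) = 4(4 + 3/4) = 19; numerator = -4(736/3465) - 3(86/77) = -14554/3465; a_4 = (-14554/3465)/(19) = -766/3465
  n = 5: D(5) = 5(5 + 3/4) = 115/4; numerator = -4(-766/3465) - 3(736/3465) = 856/3465; a_5 = (856/3465)/(115/4) = 3424/398475

r = 7/4; a_0 = 1; a_1 = -16/7; a_2 = 86/77; a_3 = 736/3465; a_4 = -766/3465; a_5 = 3424/398475


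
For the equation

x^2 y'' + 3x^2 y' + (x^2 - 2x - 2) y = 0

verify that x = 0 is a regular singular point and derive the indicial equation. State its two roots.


Divide by x^2 to reach normal form y'' + P_1(x) y' + P_2(x) y = 0 with P_1(x) = 3 and P_2(x) = 1 - 2/x - 2/x^2.
x = 0 is a singular point because the y-coefficient 1 - 2/x - 2/x^2 has a pole at x = 0.
It is a regular singular point because x P_1(x) = p(x) = 3x and x^2 P_2(x) = q(x) = x^2 - 2x - 2 are polynomials, hence analytic at x = 0.
p(0) = 0,  q(0) = -2.
Indicial equation: r(r-1) + p(0) r + q(0) = 0, i.e. r^2 + (p(0) - 1) r + q(0) = 0, i.e. r^2 - 1 r - 2 = 0.
Discriminant: (-1)^2 - 4(-2) = 9, so r = (1 ± 3)/2.
Solving: r_1 = 2, r_2 = -1.

indicial: r^2 - 1 r - 2 = 0; roots r_1 = 2, r_2 = -1


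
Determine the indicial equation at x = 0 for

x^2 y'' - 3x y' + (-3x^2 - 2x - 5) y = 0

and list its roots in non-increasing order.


Divide by x^2 to reach normal form y'' + P_1(x) y' + P_2(x) y = 0 with P_1(x) = -3/x and P_2(x) = -3 - 2/x - 5/x^2.
x = 0 is a singular point because the y'-coefficient -3/x has a pole at x = 0 and the y-coefficient -3 - 2/x - 5/x^2 has a pole at x = 0.
It is a regular singular point because x P_1(x) = p(x) = -3 and x^2 P_2(x) = q(x) = -3x^2 - 2x - 5 are polynomials, hence analytic at x = 0.
p(0) = -3,  q(0) = -5.
Indicial equation: r(r-1) + p(0) r + q(0) = 0, i.e. r^2 + (p(0) - 1) r + q(0) = 0, i.e. r^2 - 4 r - 5 = 0.
Discriminant: (-4)^2 - 4(-5) = 36, so r = (4 ± 6)/2.
Solving: r_1 = 5, r_2 = -1.

indicial: r^2 - 4 r - 5 = 0; roots r_1 = 5, r_2 = -1


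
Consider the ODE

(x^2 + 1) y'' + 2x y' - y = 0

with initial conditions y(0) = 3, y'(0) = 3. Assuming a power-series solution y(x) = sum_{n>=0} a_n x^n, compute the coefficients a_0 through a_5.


Ansatz: y(x) = sum_{n>=0} a_n x^n, so y'(x) = sum_{n>=1} n a_n x^(n-1) and y''(x) = sum_{n>=2} n(n-1) a_n x^(n-2).
Substitute into P(x) y'' + Q(x) y' + R(x) y = 0 with P(x) = x^2 + 1, Q(x) = 2x, R(x) = -1, and match powers of x.
Initial conditions: a_0 = 3, a_1 = 3.
Setting the coefficient of each power of x to zero and solving order by order (substituting the coefficients already found):
  x^0: 2 a_2 - a_0 = 0  ->  2 a_2 = a_0 = 3  ->  a_2 = 3/2
  x^1: 6 a_3 + a_1 = 0  ->  6 a_3 = -a_1 = -3  ->  a_3 = -1/2
  x^2: 12 a_4 + 5 a_2 = 0  ->  12 a_4 = -5 a_2 = -15/2  ->  a_4 = -5/8
  x^3: 20 a_5 + 11 a_3 = 0  ->  20 a_5 = -11 a_3 = 11/2  ->  a_5 = 11/40
Truncated series: y(x) = 3 + 3 x + (3/2) x^2 - (1/2) x^3 - (5/8) x^4 + (11/40) x^5 + O(x^6).

a_0 = 3; a_1 = 3; a_2 = 3/2; a_3 = -1/2; a_4 = -5/8; a_5 = 11/40


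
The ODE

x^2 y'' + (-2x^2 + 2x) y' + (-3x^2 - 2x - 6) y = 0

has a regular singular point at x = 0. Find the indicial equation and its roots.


Divide by x^2 to reach normal form y'' + P_1(x) y' + P_2(x) y = 0 with P_1(x) = -2 + 2/x and P_2(x) = -3 - 2/x - 6/x^2.
x = 0 is a singular point because the y'-coefficient -2 + 2/x has a pole at x = 0 and the y-coefficient -3 - 2/x - 6/x^2 has a pole at x = 0.
It is a regular singular point because x P_1(x) = p(x) = 2 - 2x and x^2 P_2(x) = q(x) = -3x^2 - 2x - 6 are polynomials, hence analytic at x = 0.
p(0) = 2,  q(0) = -6.
Indicial equation: r(r-1) + p(0) r + q(0) = 0, i.e. r^2 + (p(0) - 1) r + q(0) = 0, i.e. r^2 + 1 r - 6 = 0.
Discriminant: (1)^2 - 4(-6) = 25, so r = (-1 ± 5)/2.
Solving: r_1 = 2, r_2 = -3.

indicial: r^2 + 1 r - 6 = 0; roots r_1 = 2, r_2 = -3


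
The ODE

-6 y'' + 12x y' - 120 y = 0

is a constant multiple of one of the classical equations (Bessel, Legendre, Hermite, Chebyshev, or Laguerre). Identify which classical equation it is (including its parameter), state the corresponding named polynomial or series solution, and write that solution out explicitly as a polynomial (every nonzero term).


All three coefficients share the factor -6; dividing through by -6 gives  y'' - 2x y' + 20 y = 0.
This matches the Hermite equation y'' - 2x y' + 2n y = 0 with 2n = 20, so n = 10; the polynomial solution is H_10(x).
With y = sum_k a_k x^k, matching x^k gives (k+2)(k+1) a_{k+2} = 2(k - n) a_k = 2(k - 10) a_k. The right side vanishes at k = 10, so the series with the parity of 10 terminates at degree 10.
Standard normalization: leading coefficient of H_n is 2^n, so a_10 = 2^10 = 1024. Work downward with a_k = (k+1)(k+2) a_{k+2} / (2(k - n)):
  a_8 = (9)(10)(1024) / (2(8 - 10)) = 92160/(-4) = -23040
  a_6 = (7)(8)(-23040) / (2(6 - 10)) = -1290240/(-8) = 161280
  a_4 = (5)(6)(161280) / (2(4 - 10)) = 4838400/(-12) = -403200
  a_2 = (3)(4)(-403200) / (2(2 - 10)) = -4838400/(-16) = 302400
  a_0 = (1)(2)(302400) / (2(0 - 10)) = 604800/(-20) = -30240
Hence H_10(x) = 1024 x^10 - 23040 x^8 + 161280 x^6 - 403200 x^4 + 302400 x^2 - 30240.

H_10(x); series = 1024 x^10 - 23040 x^8 + 161280 x^6 - 403200 x^4 + 302400 x^2 - 30240


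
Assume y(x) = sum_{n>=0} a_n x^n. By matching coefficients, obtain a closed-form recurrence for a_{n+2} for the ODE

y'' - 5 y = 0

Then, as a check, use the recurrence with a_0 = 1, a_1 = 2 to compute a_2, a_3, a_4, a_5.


Substitute y = sum_n a_n x^n into y'' + (const) y = 0.
y''(x) = sum_{n>=0} (n+2)(n+1) a_{n+2} x^n.
The ODE becomes sum_n [(n+2)(n+1) a_{n+2} - 5 a_n] x^n = 0.
Setting each coefficient to zero gives the recurrence:
  (n+2)(n+1) a_{n+2} - 5 a_n = 0,
  a_{n+2} = 5 / ((n+1)(n+2)) a_n.

Check with a_0 = 1, a_1 = 2 (apply the recurrence for n = 0, 1, 2, 3): a_0 = 1, a_1 = 2, a_2 = 5/2, a_3 = 5/3, a_4 = 25/24, a_5 = 5/12.

a_{n+2} = 5/((n+1)(n+2)) * a_n; check: a_0 = 1, a_1 = 2, a_2 = 5/2, a_3 = 5/3, a_4 = 25/24, a_5 = 5/12


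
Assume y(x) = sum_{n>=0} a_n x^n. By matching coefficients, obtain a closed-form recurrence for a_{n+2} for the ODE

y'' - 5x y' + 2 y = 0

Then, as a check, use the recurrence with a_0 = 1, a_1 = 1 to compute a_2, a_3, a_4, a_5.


Substitute y = sum_n a_n x^n.
y''(x) has coefficient (n+2)(n+1) a_{n+2} at x^n;
-5 x y'(x) has coefficient -5 n a_n at x^n (shift);
2 y(x) has coefficient 2 a_n at x^n.
Matching x^n: (n+2)(n+1) a_{n+2} + (-5n + 2) a_n = 0.
Thus a_{n+2} = (5n - 2) / ((n+1)(n+2)) * a_n.

Check with a_0 = 1, a_1 = 1 (apply the recurrence for n = 0, 1, 2, 3): a_0 = 1, a_1 = 1, a_2 = -1, a_3 = 1/2, a_4 = -2/3, a_5 = 13/40.

a_(n+2) = (5n - 2) / ((n+1)(n+2)) * a_n; check: a_0 = 1, a_1 = 1, a_2 = -1, a_3 = 1/2, a_4 = -2/3, a_5 = 13/40


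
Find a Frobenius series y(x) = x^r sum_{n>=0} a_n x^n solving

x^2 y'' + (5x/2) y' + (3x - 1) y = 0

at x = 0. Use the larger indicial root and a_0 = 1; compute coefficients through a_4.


Write in Frobenius form y'' + (p(x)/x) y' + (q(x)/x^2) y = 0:
  p(x) = 5/2,  q(x) = 3x - 1.
Indicial equation: r(r-1) + (5/2) r + (-1) = 0 -> roots r_1 = 1/2, r_2 = -2.
Take r = r_1 = 1/2. Let y(x) = x^r sum_{n>=0} a_n x^n with a_0 = 1.
Substitute y = x^r sum a_n x^n and match x^{r+n}. The recurrence is
  D(n) a_n + 3 a_{n-1} = 0,  where D(n) = (r+n)(r+n-1) + (5/2)(r+n) + (-1).
  a_n = -3 / D(n) * a_{n-1}.
Since the indicial polynomial factors as (r - r_1)(r - r_2), D(n) = (r_1 + n - r_1)(r_1 + n - r_2) = n(n + 5/2).
Evaluating step by step (a_0 = 1):
  n = 1: D(1) = 1(1 + 5/2) = 7/2; numerator = -3(1) = -3; a_1 = (-3)/(7/2) = -6/7
  n = 2: D(2) = 2(2 + 5/2) = 9; numerator = -3(-6/7) = 18/7; a_2 = (18/7)/(9) = 2/7
  n = 3: D(3) = 3(3 + 5/2) = 33/2; numerator = -3(2/7) = -6/7; a_3 = (-6/7)/(33/2) = -4/77
  n = 4: D(4) = 4(4 + 5/2) = 26; numerator = -3(-4/77) = 12/77; a_4 = (12/77)/(26) = 6/1001

r = 1/2; a_0 = 1; a_1 = -6/7; a_2 = 2/7; a_3 = -4/77; a_4 = 6/1001


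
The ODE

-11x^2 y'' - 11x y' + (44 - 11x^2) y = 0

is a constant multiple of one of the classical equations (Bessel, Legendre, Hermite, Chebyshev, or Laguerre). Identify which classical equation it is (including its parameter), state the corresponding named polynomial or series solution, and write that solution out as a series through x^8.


All three coefficients share the factor -11; dividing through by -11 gives  x^2 y'' + x y' + (x^2 - 4) y = 0.
This matches the Bessel equation x^2 y'' + x y' + (x^2 - nu^2) y = 0 with nu^2 = 4, so nu = 2; the solution bounded at x = 0 is J_2(x).
Frobenius at x = 0: indicial roots ±nu; for r = nu the recurrence k(k + 2nu) c_k = -c_{k-2} gives the standard series J_nu(x) = sum_{k>=0} (-1)^k / (k! (k+nu)!) (x/2)^(2k+nu). Evaluate the first 4 terms:
  k = 0: (-1)^0 / (0! * 2! * 2^2) x^2 = 1/(1*2*4) x^2 = (1/8) x^2
  k = 1: (-1)^1 / (1! * 3! * 2^4) x^4 = -1/(1*6*16) x^4 = (-1/96) x^4
  k = 2: (-1)^2 / (2! * 4! * 2^6) x^6 = 1/(2*24*64) x^6 = (1/3072) x^6
  k = 3: (-1)^3 / (3! * 5! * 2^8) x^8 = -1/(6*120*256) x^8 = (-1/184320) x^8
Hence J_2(x) = -x^8/184320 + x^6/3072 - x^4/96 + x^2/8 + ....

J_2(x); series = -x^8/184320 + x^6/3072 - x^4/96 + x^2/8


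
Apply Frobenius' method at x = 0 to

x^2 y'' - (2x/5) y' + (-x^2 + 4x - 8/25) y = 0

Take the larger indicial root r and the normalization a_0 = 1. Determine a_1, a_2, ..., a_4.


Write in Frobenius form y'' + (p(x)/x) y' + (q(x)/x^2) y = 0:
  p(x) = -2/5,  q(x) = -x^2 + 4x - 8/25.
Indicial equation: r(r-1) + (-2/5) r + (-8/25) = 0 -> roots r_1 = 8/5, r_2 = -1/5.
Take r = r_1 = 8/5. Let y(x) = x^r sum_{n>=0} a_n x^n with a_0 = 1.
Substitute y = x^r sum a_n x^n and match x^{r+n}. The recurrence is
  D(n) a_n + 4 a_{n-1} - 1 a_{n-2} = 0,  where D(n) = (r+n)(r+n-1) + (-2/5)(r+n) + (-8/25).
  a_n = [-4 a_{n-1} + 1 a_{n-2}] / D(n).
Since the indicial polynomial factors as (r - r_1)(r - r_2), D(n) = (r_1 + n - r_1)(r_1 + n - r_2) = n(n + 9/5).
Evaluating step by step (a_0 = 1):
  n = 1: D(1) = 1(1 + 9/5) = 14/5; numerator = -4(1) = -4; a_1 = (-4)/(14/5) = -10/7
  n = 2: D(2) = 2(2 + 9/5) = 38/5; numerator = -4(-10/7) + 1(1) = 47/7; a_2 = (47/7)/(38/5) = 235/266
  n = 3: D(3) = 3(3 + 9/5) = 72/5; numerator = -4(235/266) + 1(-10/7) = -660/133; a_3 = (-660/133)/(72/5) = -275/798
  n = 4: D(4) = 4(4 + 9/5) = 116/5; numerator = -4(-275/798) + 1(235/266) = 95/42; a_4 = (95/42)/(116/5) = 475/4872

r = 8/5; a_0 = 1; a_1 = -10/7; a_2 = 235/266; a_3 = -275/798; a_4 = 475/4872


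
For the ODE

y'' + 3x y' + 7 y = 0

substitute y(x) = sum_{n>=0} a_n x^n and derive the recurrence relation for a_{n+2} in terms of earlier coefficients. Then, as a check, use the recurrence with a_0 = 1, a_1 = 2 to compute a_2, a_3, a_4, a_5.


Substitute y = sum_n a_n x^n.
y''(x) has coefficient (n+2)(n+1) a_{n+2} at x^n;
3 x y'(x) has coefficient 3 n a_n at x^n (shift);
7 y(x) has coefficient 7 a_n at x^n.
Matching x^n: (n+2)(n+1) a_{n+2} + (3n + 7) a_n = 0.
Thus a_{n+2} = (-3n - 7) / ((n+1)(n+2)) * a_n.

Check with a_0 = 1, a_1 = 2 (apply the recurrence for n = 0, 1, 2, 3): a_0 = 1, a_1 = 2, a_2 = -7/2, a_3 = -10/3, a_4 = 91/24, a_5 = 8/3.

a_(n+2) = (-3n - 7) / ((n+1)(n+2)) * a_n; check: a_0 = 1, a_1 = 2, a_2 = -7/2, a_3 = -10/3, a_4 = 91/24, a_5 = 8/3


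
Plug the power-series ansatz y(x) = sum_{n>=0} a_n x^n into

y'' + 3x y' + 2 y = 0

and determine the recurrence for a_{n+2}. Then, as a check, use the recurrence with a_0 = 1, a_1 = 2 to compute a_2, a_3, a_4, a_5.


Substitute y = sum_n a_n x^n.
y''(x) has coefficient (n+2)(n+1) a_{n+2} at x^n;
3 x y'(x) has coefficient 3 n a_n at x^n (shift);
2 y(x) has coefficient 2 a_n at x^n.
Matching x^n: (n+2)(n+1) a_{n+2} + (3n + 2) a_n = 0.
Thus a_{n+2} = (-3n - 2) / ((n+1)(n+2)) * a_n.

Check with a_0 = 1, a_1 = 2 (apply the recurrence for n = 0, 1, 2, 3): a_0 = 1, a_1 = 2, a_2 = -1, a_3 = -5/3, a_4 = 2/3, a_5 = 11/12.

a_(n+2) = (-3n - 2) / ((n+1)(n+2)) * a_n; check: a_0 = 1, a_1 = 2, a_2 = -1, a_3 = -5/3, a_4 = 2/3, a_5 = 11/12


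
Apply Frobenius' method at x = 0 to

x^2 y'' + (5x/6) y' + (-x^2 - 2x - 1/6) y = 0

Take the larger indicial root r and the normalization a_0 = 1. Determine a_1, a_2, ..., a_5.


Write in Frobenius form y'' + (p(x)/x) y' + (q(x)/x^2) y = 0:
  p(x) = 5/6,  q(x) = -x^2 - 2x - 1/6.
Indicial equation: r(r-1) + (5/6) r + (-1/6) = 0 -> roots r_1 = 1/2, r_2 = -1/3.
Take r = r_1 = 1/2. Let y(x) = x^r sum_{n>=0} a_n x^n with a_0 = 1.
Substitute y = x^r sum a_n x^n and match x^{r+n}. The recurrence is
  D(n) a_n - 2 a_{n-1} - 1 a_{n-2} = 0,  where D(n) = (r+n)(r+n-1) + (5/6)(r+n) + (-1/6).
  a_n = [2 a_{n-1} + 1 a_{n-2}] / D(n).
Since the indicial polynomial factors as (r - r_1)(r - r_2), D(n) = (r_1 + n - r_1)(r_1 + n - r_2) = n(n + 5/6).
Evaluating step by step (a_0 = 1):
  n = 1: D(1) = 1(1 + 5/6) = 11/6; numerator = 2(1) = 2; a_1 = (2)/(11/6) = 12/11
  n = 2: D(2) = 2(2 + 5/6) = 17/3; numerator = 2(12/11) + 1(1) = 35/11; a_2 = (35/11)/(17/3) = 105/187
  n = 3: D(3) = 3(3 + 5/6) = 23/2; numerator = 2(105/187) + 1(12/11) = 414/187; a_3 = (414/187)/(23/2) = 36/187
  n = 4: D(4) = 4(4 + 5/6) = 58/3; numerator = 2(36/187) + 1(105/187) = 177/187; a_4 = (177/187)/(58/3) = 531/10846
  n = 5: D(5) = 5(5 + 5/6) = 175/6; numerator = 2(531/10846) + 1(36/187) = 1575/5423; a_5 = (1575/5423)/(175/6) = 54/5423

r = 1/2; a_0 = 1; a_1 = 12/11; a_2 = 105/187; a_3 = 36/187; a_4 = 531/10846; a_5 = 54/5423


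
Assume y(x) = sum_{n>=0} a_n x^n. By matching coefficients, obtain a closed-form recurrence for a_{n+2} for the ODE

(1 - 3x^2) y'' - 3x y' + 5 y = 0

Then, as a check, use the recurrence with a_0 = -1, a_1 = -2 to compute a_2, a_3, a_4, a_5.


Substitute y = sum_n a_n x^n.
(1 - 3 x^2) y'' contributes (n+2)(n+1) a_{n+2} - 3 n(n-1) a_n at x^n.
-3 x y'(x) contributes -3 n a_n at x^n.
5 y(x) contributes 5 a_n at x^n.
Matching x^n: (n+2)(n+1) a_{n+2} + (-3 n(n-1) - 3 n + 5) a_n = 0.
Thus a_{n+2} = (3 n(n-1) + 3 n - 5) / ((n+1)(n+2)) * a_n.

Check with a_0 = -1, a_1 = -2 (apply the recurrence for n = 0, 1, 2, 3): a_0 = -1, a_1 = -2, a_2 = 5/2, a_3 = 2/3, a_4 = 35/24, a_5 = 11/15.

a_(n+2) = (3 n(n-1) + 3 n - 5) / ((n+1)(n+2)) * a_n; check: a_0 = -1, a_1 = -2, a_2 = 5/2, a_3 = 2/3, a_4 = 35/24, a_5 = 11/15


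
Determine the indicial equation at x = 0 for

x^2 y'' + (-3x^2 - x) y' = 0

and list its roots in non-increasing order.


Divide by x^2 to reach normal form y'' + P_1(x) y' + P_2(x) y = 0 with P_1(x) = -3 - 1/x and P_2(x) = 0.
x = 0 is a singular point because the y'-coefficient -3 - 1/x has a pole at x = 0.
It is a regular singular point because x P_1(x) = p(x) = -3x - 1 and x^2 P_2(x) = q(x) = 0 are polynomials, hence analytic at x = 0.
p(0) = -1,  q(0) = 0.
Indicial equation: r(r-1) + p(0) r + q(0) = 0, i.e. r^2 + (p(0) - 1) r + q(0) = 0, i.e. r^2 - 2 r = 0.
Discriminant: (-2)^2 - 4(0) = 4, so r = (2 ± 2)/2.
Solving: r_1 = 2, r_2 = 0.

indicial: r^2 - 2 r = 0; roots r_1 = 2, r_2 = 0


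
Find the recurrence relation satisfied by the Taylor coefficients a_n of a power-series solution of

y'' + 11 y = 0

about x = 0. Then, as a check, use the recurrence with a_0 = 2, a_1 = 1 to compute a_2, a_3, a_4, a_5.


Substitute y = sum_n a_n x^n into y'' + (const) y = 0.
y''(x) = sum_{n>=0} (n+2)(n+1) a_{n+2} x^n.
The ODE becomes sum_n [(n+2)(n+1) a_{n+2} + 11 a_n] x^n = 0.
Setting each coefficient to zero gives the recurrence:
  (n+2)(n+1) a_{n+2} + 11 a_n = 0,
  a_{n+2} = -11 / ((n+1)(n+2)) a_n.

Check with a_0 = 2, a_1 = 1 (apply the recurrence for n = 0, 1, 2, 3): a_0 = 2, a_1 = 1, a_2 = -11, a_3 = -11/6, a_4 = 121/12, a_5 = 121/120.

a_{n+2} = -11/((n+1)(n+2)) * a_n; check: a_0 = 2, a_1 = 1, a_2 = -11, a_3 = -11/6, a_4 = 121/12, a_5 = 121/120


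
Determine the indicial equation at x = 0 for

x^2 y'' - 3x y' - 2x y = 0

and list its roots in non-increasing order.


Divide by x^2 to reach normal form y'' + P_1(x) y' + P_2(x) y = 0 with P_1(x) = -3/x and P_2(x) = -2/x.
x = 0 is a singular point because the y'-coefficient -3/x has a pole at x = 0 and the y-coefficient -2/x has a pole at x = 0.
It is a regular singular point because x P_1(x) = p(x) = -3 and x^2 P_2(x) = q(x) = -2x are polynomials, hence analytic at x = 0.
p(0) = -3,  q(0) = 0.
Indicial equation: r(r-1) + p(0) r + q(0) = 0, i.e. r^2 + (p(0) - 1) r + q(0) = 0, i.e. r^2 - 4 r = 0.
Discriminant: (-4)^2 - 4(0) = 16, so r = (4 ± 4)/2.
Solving: r_1 = 4, r_2 = 0.

indicial: r^2 - 4 r = 0; roots r_1 = 4, r_2 = 0


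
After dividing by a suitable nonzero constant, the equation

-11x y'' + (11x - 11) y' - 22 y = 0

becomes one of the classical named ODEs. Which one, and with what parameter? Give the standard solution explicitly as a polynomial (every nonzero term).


All three coefficients share the factor -11; dividing through by -11 gives  x y'' + (1 - x) y' + 2 y = 0.
This matches the Laguerre equation x y'' + (1 - x) y' + n y = 0 with n = 2; the polynomial solution is L_2(x).
With y = sum_k a_k x^k, matching x^k gives (k+1)k a_{k+1} + (k+1) a_{k+1} - k a_k + n a_k = 0, i.e. (k+1)^2 a_{k+1} = (k - n) a_k = (k - 2) a_k. The right side vanishes at k = 2, so the series terminates at degree 2.
Standard normalization L_n(0) = 1 gives a_0 = 1. Work upward with a_{k+1} = (k - 2) a_k / (k+1)^2:
  a_1 = (0 - 2)(1) / 1^2 = -2/1 = -2
  a_2 = (1 - 2)(-2) / 2^2 = 2/4 = 1/2
Hence L_2(x) = x^2/2 - 2 x + 1.

L_2(x); series = x^2/2 - 2 x + 1


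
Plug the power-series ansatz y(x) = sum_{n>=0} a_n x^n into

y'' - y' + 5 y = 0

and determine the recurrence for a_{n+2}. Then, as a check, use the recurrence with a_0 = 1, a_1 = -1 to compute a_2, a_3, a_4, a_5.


Substitute y = sum_n a_n x^n.
y''(x) has coefficient (n+2)(n+1) a_{n+2} at x^n;
-y'(x) has coefficient -(n+1) a_{n+1} at x^n;
5 y(x) has coefficient 5 a_n at x^n.
Matching x^n: (n+2)(n+1) a_{n+2} - (n+1) a_{n+1} + 5 a_n = 0.
Thus a_{n+2} = [(n+1) a_{n+1} - 5 a_n] / ((n+1)(n+2)).

Check with a_0 = 1, a_1 = -1 (apply the recurrence for n = 0, 1, 2, 3): a_0 = 1, a_1 = -1, a_2 = -3, a_3 = -1/6, a_4 = 29/24, a_5 = 17/60.

a_(n+2) = [(n+1) a_(n+1) - 5 a_n] / ((n+1)(n+2)); check: a_0 = 1, a_1 = -1, a_2 = -3, a_3 = -1/6, a_4 = 29/24, a_5 = 17/60


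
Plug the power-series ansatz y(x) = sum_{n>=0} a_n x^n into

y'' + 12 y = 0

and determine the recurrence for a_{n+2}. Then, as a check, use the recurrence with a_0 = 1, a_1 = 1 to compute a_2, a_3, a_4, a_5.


Substitute y = sum_n a_n x^n into y'' + (const) y = 0.
y''(x) = sum_{n>=0} (n+2)(n+1) a_{n+2} x^n.
The ODE becomes sum_n [(n+2)(n+1) a_{n+2} + 12 a_n] x^n = 0.
Setting each coefficient to zero gives the recurrence:
  (n+2)(n+1) a_{n+2} + 12 a_n = 0,
  a_{n+2} = -12 / ((n+1)(n+2)) a_n.

Check with a_0 = 1, a_1 = 1 (apply the recurrence for n = 0, 1, 2, 3): a_0 = 1, a_1 = 1, a_2 = -6, a_3 = -2, a_4 = 6, a_5 = 6/5.

a_{n+2} = -12/((n+1)(n+2)) * a_n; check: a_0 = 1, a_1 = 1, a_2 = -6, a_3 = -2, a_4 = 6, a_5 = 6/5


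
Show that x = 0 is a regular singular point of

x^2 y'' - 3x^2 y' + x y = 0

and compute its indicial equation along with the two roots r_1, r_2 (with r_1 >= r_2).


Divide by x^2 to reach normal form y'' + P_1(x) y' + P_2(x) y = 0 with P_1(x) = -3 and P_2(x) = 1/x.
x = 0 is a singular point because the y-coefficient 1/x has a pole at x = 0.
It is a regular singular point because x P_1(x) = p(x) = -3x and x^2 P_2(x) = q(x) = x are polynomials, hence analytic at x = 0.
p(0) = 0,  q(0) = 0.
Indicial equation: r(r-1) + p(0) r + q(0) = 0, i.e. r^2 + (p(0) - 1) r + q(0) = 0, i.e. r^2 - 1 r = 0.
Discriminant: (-1)^2 - 4(0) = 1, so r = (1 ± 1)/2.
Solving: r_1 = 1, r_2 = 0.

indicial: r^2 - 1 r = 0; roots r_1 = 1, r_2 = 0


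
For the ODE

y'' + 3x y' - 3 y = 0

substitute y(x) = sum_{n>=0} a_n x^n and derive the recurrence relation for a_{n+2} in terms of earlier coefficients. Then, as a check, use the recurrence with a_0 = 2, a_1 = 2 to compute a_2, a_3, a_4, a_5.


Substitute y = sum_n a_n x^n.
y''(x) has coefficient (n+2)(n+1) a_{n+2} at x^n;
3 x y'(x) has coefficient 3 n a_n at x^n (shift);
-3 y(x) has coefficient -3 a_n at x^n.
Matching x^n: (n+2)(n+1) a_{n+2} + (3n - 3) a_n = 0.
Thus a_{n+2} = (-3n + 3) / ((n+1)(n+2)) * a_n.

Check with a_0 = 2, a_1 = 2 (apply the recurrence for n = 0, 1, 2, 3): a_0 = 2, a_1 = 2, a_2 = 3, a_3 = 0, a_4 = -3/4, a_5 = 0.

a_(n+2) = (-3n + 3) / ((n+1)(n+2)) * a_n; check: a_0 = 2, a_1 = 2, a_2 = 3, a_3 = 0, a_4 = -3/4, a_5 = 0


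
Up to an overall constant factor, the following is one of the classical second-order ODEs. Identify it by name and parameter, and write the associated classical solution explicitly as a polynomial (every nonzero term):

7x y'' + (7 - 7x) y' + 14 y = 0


All three coefficients share the factor 7; dividing through by 7 gives  x y'' + (1 - x) y' + 2 y = 0.
This matches the Laguerre equation x y'' + (1 - x) y' + n y = 0 with n = 2; the polynomial solution is L_2(x).
With y = sum_k a_k x^k, matching x^k gives (k+1)k a_{k+1} + (k+1) a_{k+1} - k a_k + n a_k = 0, i.e. (k+1)^2 a_{k+1} = (k - n) a_k = (k - 2) a_k. The right side vanishes at k = 2, so the series terminates at degree 2.
Standard normalization L_n(0) = 1 gives a_0 = 1. Work upward with a_{k+1} = (k - 2) a_k / (k+1)^2:
  a_1 = (0 - 2)(1) / 1^2 = -2/1 = -2
  a_2 = (1 - 2)(-2) / 2^2 = 2/4 = 1/2
Hence L_2(x) = x^2/2 - 2 x + 1.

L_2(x); series = x^2/2 - 2 x + 1


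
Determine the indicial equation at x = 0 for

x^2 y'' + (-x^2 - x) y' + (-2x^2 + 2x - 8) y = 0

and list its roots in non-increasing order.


Divide by x^2 to reach normal form y'' + P_1(x) y' + P_2(x) y = 0 with P_1(x) = -1 - 1/x and P_2(x) = -2 + 2/x - 8/x^2.
x = 0 is a singular point because the y'-coefficient -1 - 1/x has a pole at x = 0 and the y-coefficient -2 + 2/x - 8/x^2 has a pole at x = 0.
It is a regular singular point because x P_1(x) = p(x) = -x - 1 and x^2 P_2(x) = q(x) = -2x^2 + 2x - 8 are polynomials, hence analytic at x = 0.
p(0) = -1,  q(0) = -8.
Indicial equation: r(r-1) + p(0) r + q(0) = 0, i.e. r^2 + (p(0) - 1) r + q(0) = 0, i.e. r^2 - 2 r - 8 = 0.
Discriminant: (-2)^2 - 4(-8) = 36, so r = (2 ± 6)/2.
Solving: r_1 = 4, r_2 = -2.

indicial: r^2 - 2 r - 8 = 0; roots r_1 = 4, r_2 = -2


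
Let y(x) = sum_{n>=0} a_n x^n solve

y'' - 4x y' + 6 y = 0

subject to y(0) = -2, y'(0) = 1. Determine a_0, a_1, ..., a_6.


Ansatz: y(x) = sum_{n>=0} a_n x^n, so y'(x) = sum_{n>=1} n a_n x^(n-1) and y''(x) = sum_{n>=2} n(n-1) a_n x^(n-2).
Substitute into P(x) y'' + Q(x) y' + R(x) y = 0 with P(x) = 1, Q(x) = -4x, R(x) = 6, and match powers of x.
Initial conditions: a_0 = -2, a_1 = 1.
Setting the coefficient of each power of x to zero and solving order by order (substituting the coefficients already found):
  x^0: 2 a_2 + 6 a_0 = 0  ->  2 a_2 = -6 a_0 = 12  ->  a_2 = 6
  x^1: 6 a_3 + 2 a_1 = 0  ->  6 a_3 = -2 a_1 = -2  ->  a_3 = -1/3
  x^2: 12 a_4 - 2 a_2 = 0  ->  12 a_4 = 2 a_2 = 12  ->  a_4 = 1
  x^3: 20 a_5 - 6 a_3 = 0  ->  20 a_5 = 6 a_3 = -2  ->  a_5 = -1/10
  x^4: 30 a_6 - 10 a_4 = 0  ->  30 a_6 = 10 a_4 = 10  ->  a_6 = 1/3
Truncated series: y(x) = -2 + x + 6 x^2 - (1/3) x^3 + x^4 - (1/10) x^5 + (1/3) x^6 + O(x^7).

a_0 = -2; a_1 = 1; a_2 = 6; a_3 = -1/3; a_4 = 1; a_5 = -1/10; a_6 = 1/3


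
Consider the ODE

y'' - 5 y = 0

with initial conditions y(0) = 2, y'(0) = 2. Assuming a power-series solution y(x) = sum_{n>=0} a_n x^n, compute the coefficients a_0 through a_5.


Ansatz: y(x) = sum_{n>=0} a_n x^n, so y'(x) = sum_{n>=1} n a_n x^(n-1) and y''(x) = sum_{n>=2} n(n-1) a_n x^(n-2).
Substitute into P(x) y'' + Q(x) y' + R(x) y = 0 with P(x) = 1, Q(x) = 0, R(x) = -5, and match powers of x.
Initial conditions: a_0 = 2, a_1 = 2.
Setting the coefficient of each power of x to zero and solving order by order (substituting the coefficients already found):
  x^0: 2 a_2 - 5 a_0 = 0  ->  2 a_2 = 5 a_0 = 10  ->  a_2 = 5
  x^1: 6 a_3 - 5 a_1 = 0  ->  6 a_3 = 5 a_1 = 10  ->  a_3 = 5/3
  x^2: 12 a_4 - 5 a_2 = 0  ->  12 a_4 = 5 a_2 = 25  ->  a_4 = 25/12
  x^3: 20 a_5 - 5 a_3 = 0  ->  20 a_5 = 5 a_3 = 25/3  ->  a_5 = 5/12
Truncated series: y(x) = 2 + 2 x + 5 x^2 + (5/3) x^3 + (25/12) x^4 + (5/12) x^5 + O(x^6).

a_0 = 2; a_1 = 2; a_2 = 5; a_3 = 5/3; a_4 = 25/12; a_5 = 5/12


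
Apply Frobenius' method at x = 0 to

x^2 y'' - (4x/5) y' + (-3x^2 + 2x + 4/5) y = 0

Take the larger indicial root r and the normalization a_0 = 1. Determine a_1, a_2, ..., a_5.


Write in Frobenius form y'' + (p(x)/x) y' + (q(x)/x^2) y = 0:
  p(x) = -4/5,  q(x) = -3x^2 + 2x + 4/5.
Indicial equation: r(r-1) + (-4/5) r + (4/5) = 0 -> roots r_1 = 1, r_2 = 4/5.
Take r = r_1 = 1. Let y(x) = x^r sum_{n>=0} a_n x^n with a_0 = 1.
Substitute y = x^r sum a_n x^n and match x^{r+n}. The recurrence is
  D(n) a_n + 2 a_{n-1} - 3 a_{n-2} = 0,  where D(n) = (r+n)(r+n-1) + (-4/5)(r+n) + (4/5).
  a_n = [-2 a_{n-1} + 3 a_{n-2}] / D(n).
Since the indicial polynomial factors as (r - r_1)(r - r_2), D(n) = (r_1 + n - r_1)(r_1 + n - r_2) = n(n + 1/5).
Evaluating step by step (a_0 = 1):
  n = 1: D(1) = 1(1 + 1/5) = 6/5; numerator = -2(1) = -2; a_1 = (-2)/(6/5) = -5/3
  n = 2: D(2) = 2(2 + 1/5) = 22/5; numerator = -2(-5/3) + 3(1) = 19/3; a_2 = (19/3)/(22/5) = 95/66
  n = 3: D(3) = 3(3 + 1/5) = 48/5; numerator = -2(95/66) + 3(-5/3) = -260/33; a_3 = (-260/33)/(48/5) = -325/396
  n = 4: D(4) = 4(4 + 1/5) = 84/5; numerator = -2(-325/396) + 3(95/66) = 590/99; a_4 = (590/99)/(84/5) = 1475/4158
  n = 5: D(5) = 5(5 + 1/5) = 26; numerator = -2(1475/4158) + 3(-325/396) = -26375/8316; a_5 = (-26375/8316)/(26) = -26375/216216

r = 1; a_0 = 1; a_1 = -5/3; a_2 = 95/66; a_3 = -325/396; a_4 = 1475/4158; a_5 = -26375/216216


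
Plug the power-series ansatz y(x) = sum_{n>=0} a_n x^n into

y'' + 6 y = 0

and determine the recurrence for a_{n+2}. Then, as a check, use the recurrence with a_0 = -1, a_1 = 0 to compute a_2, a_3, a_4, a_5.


Substitute y = sum_n a_n x^n into y'' + (const) y = 0.
y''(x) = sum_{n>=0} (n+2)(n+1) a_{n+2} x^n.
The ODE becomes sum_n [(n+2)(n+1) a_{n+2} + 6 a_n] x^n = 0.
Setting each coefficient to zero gives the recurrence:
  (n+2)(n+1) a_{n+2} + 6 a_n = 0,
  a_{n+2} = -6 / ((n+1)(n+2)) a_n.

Check with a_0 = -1, a_1 = 0 (apply the recurrence for n = 0, 1, 2, 3): a_0 = -1, a_1 = 0, a_2 = 3, a_3 = 0, a_4 = -3/2, a_5 = 0.

a_{n+2} = -6/((n+1)(n+2)) * a_n; check: a_0 = -1, a_1 = 0, a_2 = 3, a_3 = 0, a_4 = -3/2, a_5 = 0


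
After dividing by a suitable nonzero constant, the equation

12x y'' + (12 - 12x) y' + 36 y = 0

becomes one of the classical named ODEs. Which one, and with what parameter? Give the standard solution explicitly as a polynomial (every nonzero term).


All three coefficients share the factor 12; dividing through by 12 gives  x y'' + (1 - x) y' + 3 y = 0.
This matches the Laguerre equation x y'' + (1 - x) y' + n y = 0 with n = 3; the polynomial solution is L_3(x).
With y = sum_k a_k x^k, matching x^k gives (k+1)k a_{k+1} + (k+1) a_{k+1} - k a_k + n a_k = 0, i.e. (k+1)^2 a_{k+1} = (k - n) a_k = (k - 3) a_k. The right side vanishes at k = 3, so the series terminates at degree 3.
Standard normalization L_n(0) = 1 gives a_0 = 1. Work upward with a_{k+1} = (k - 3) a_k / (k+1)^2:
  a_1 = (0 - 3)(1) / 1^2 = -3/1 = -3
  a_2 = (1 - 3)(-3) / 2^2 = 6/4 = 3/2
  a_3 = (2 - 3)(3/2) / 3^2 = (-3/2)/9 = -1/6
Hence L_3(x) = -x^3/6 + 3 x^2/2 - 3 x + 1.

L_3(x); series = -x^3/6 + 3 x^2/2 - 3 x + 1


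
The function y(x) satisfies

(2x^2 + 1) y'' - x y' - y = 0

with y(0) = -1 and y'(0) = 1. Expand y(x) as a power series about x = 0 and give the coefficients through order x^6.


Ansatz: y(x) = sum_{n>=0} a_n x^n, so y'(x) = sum_{n>=1} n a_n x^(n-1) and y''(x) = sum_{n>=2} n(n-1) a_n x^(n-2).
Substitute into P(x) y'' + Q(x) y' + R(x) y = 0 with P(x) = 2x^2 + 1, Q(x) = -x, R(x) = -1, and match powers of x.
Initial conditions: a_0 = -1, a_1 = 1.
Setting the coefficient of each power of x to zero and solving order by order (substituting the coefficients already found):
  x^0: 2 a_2 - a_0 = 0  ->  2 a_2 = a_0 = -1  ->  a_2 = -1/2
  x^1: 6 a_3 - 2 a_1 = 0  ->  6 a_3 = 2 a_1 = 2  ->  a_3 = 1/3
  x^2: 12 a_4 + a_2 = 0  ->  12 a_4 = -a_2 = 1/2  ->  a_4 = 1/24
  x^3: 20 a_5 + 8 a_3 = 0  ->  20 a_5 = -8 a_3 = -8/3  ->  a_5 = -2/15
  x^4: 30 a_6 + 19 a_4 = 0  ->  30 a_6 = -19 a_4 = -19/24  ->  a_6 = -19/720
Truncated series: y(x) = -1 + x - (1/2) x^2 + (1/3) x^3 + (1/24) x^4 - (2/15) x^5 - (19/720) x^6 + O(x^7).

a_0 = -1; a_1 = 1; a_2 = -1/2; a_3 = 1/3; a_4 = 1/24; a_5 = -2/15; a_6 = -19/720


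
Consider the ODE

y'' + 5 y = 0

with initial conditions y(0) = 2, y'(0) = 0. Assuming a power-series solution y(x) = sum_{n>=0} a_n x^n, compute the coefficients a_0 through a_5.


Ansatz: y(x) = sum_{n>=0} a_n x^n, so y'(x) = sum_{n>=1} n a_n x^(n-1) and y''(x) = sum_{n>=2} n(n-1) a_n x^(n-2).
Substitute into P(x) y'' + Q(x) y' + R(x) y = 0 with P(x) = 1, Q(x) = 0, R(x) = 5, and match powers of x.
Initial conditions: a_0 = 2, a_1 = 0.
Setting the coefficient of each power of x to zero and solving order by order (substituting the coefficients already found):
  x^0: 2 a_2 + 5 a_0 = 0  ->  2 a_2 = -5 a_0 = -10  ->  a_2 = -5
  x^1: 6 a_3 + 5 a_1 = 0  ->  6 a_3 = -5 a_1 = 0  ->  a_3 = 0
  x^2: 12 a_4 + 5 a_2 = 0  ->  12 a_4 = -5 a_2 = 25  ->  a_4 = 25/12
  x^3: 20 a_5 + 5 a_3 = 0  ->  20 a_5 = -5 a_3 = 0  ->  a_5 = 0
Truncated series: y(x) = 2 - 5 x^2 + (25/12) x^4 + O(x^6).

a_0 = 2; a_1 = 0; a_2 = -5; a_3 = 0; a_4 = 25/12; a_5 = 0


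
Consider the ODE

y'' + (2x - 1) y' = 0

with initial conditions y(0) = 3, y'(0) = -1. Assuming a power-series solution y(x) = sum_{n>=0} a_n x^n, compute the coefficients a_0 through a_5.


Ansatz: y(x) = sum_{n>=0} a_n x^n, so y'(x) = sum_{n>=1} n a_n x^(n-1) and y''(x) = sum_{n>=2} n(n-1) a_n x^(n-2).
Substitute into P(x) y'' + Q(x) y' + R(x) y = 0 with P(x) = 1, Q(x) = 2x - 1, R(x) = 0, and match powers of x.
Initial conditions: a_0 = 3, a_1 = -1.
Setting the coefficient of each power of x to zero and solving order by order (substituting the coefficients already found):
  x^0: 2 a_2 - a_1 = 0  ->  2 a_2 = a_1 = -1  ->  a_2 = -1/2
  x^1: 6 a_3 - 2 a_2 + 2 a_1 = 0  ->  6 a_3 = 2 a_2 - 2 a_1 = 1  ->  a_3 = 1/6
  x^2: 12 a_4 - 3 a_3 + 4 a_2 = 0  ->  12 a_4 = 3 a_3 - 4 a_2 = 5/2  ->  a_4 = 5/24
  x^3: 20 a_5 - 4 a_4 + 6 a_3 = 0  ->  20 a_5 = 4 a_4 - 6 a_3 = -1/6  ->  a_5 = -1/120
Truncated series: y(x) = 3 - x - (1/2) x^2 + (1/6) x^3 + (5/24) x^4 - (1/120) x^5 + O(x^6).

a_0 = 3; a_1 = -1; a_2 = -1/2; a_3 = 1/6; a_4 = 5/24; a_5 = -1/120
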